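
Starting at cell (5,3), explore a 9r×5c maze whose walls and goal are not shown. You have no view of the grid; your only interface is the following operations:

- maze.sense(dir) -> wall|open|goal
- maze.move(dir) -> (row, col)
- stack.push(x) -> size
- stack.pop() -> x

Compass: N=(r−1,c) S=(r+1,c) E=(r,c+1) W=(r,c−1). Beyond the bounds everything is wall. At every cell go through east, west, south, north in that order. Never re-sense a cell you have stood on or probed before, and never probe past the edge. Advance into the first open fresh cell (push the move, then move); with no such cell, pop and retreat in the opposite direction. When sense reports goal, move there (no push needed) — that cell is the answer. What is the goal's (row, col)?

Act: maze.sense[east]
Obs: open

Act: stack.push[east]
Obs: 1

Act: maze.move[east]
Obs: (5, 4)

Act: maze.sense[south]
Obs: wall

Act: maze.sense[north]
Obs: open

Act: stack.push[north]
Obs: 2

Act: maze.move[north]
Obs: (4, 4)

Act: maze.sense[west]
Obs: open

Act: stack.push[west]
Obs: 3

Act: maze.move[west]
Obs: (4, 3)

Act: maze.sense[west]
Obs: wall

Act: maze.sense[north]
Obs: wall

Act: stack.pop[]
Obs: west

Act: maze.move[east]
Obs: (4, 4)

Act: maze.sense[north]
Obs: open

Act: stack.push[north]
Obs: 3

Act: maze.move[north]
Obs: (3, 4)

Act: maze.sense[north]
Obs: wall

Act: stack.pop[]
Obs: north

Act: maze.move[south]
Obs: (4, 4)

Act: stack.pop[]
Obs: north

Act: maze.move[south]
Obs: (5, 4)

Act: stack.pop[]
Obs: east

Act: maze.move[west]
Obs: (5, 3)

Act: maze.sense[west]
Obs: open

Act: stack.push[west]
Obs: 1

Act: maze.move[west]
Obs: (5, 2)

Act: maze.sense[west]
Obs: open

Act: stack.push[west]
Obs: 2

Act: maze.move[west]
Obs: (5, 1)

Act: maze.sense[west]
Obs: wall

Act: maze.sense[south]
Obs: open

Act: stack.push[south]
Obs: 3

Act: maze.move[south]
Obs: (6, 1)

Act: maze.sense[east]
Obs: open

Act: stack.push[east]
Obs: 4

Act: maze.move[east]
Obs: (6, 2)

Act: maze.sense[east]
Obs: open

Act: stack.push[east]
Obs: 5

Act: maze.move[east]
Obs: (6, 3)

Act: maze.sense[south]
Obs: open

Act: stack.push[south]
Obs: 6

Act: maze.move[south]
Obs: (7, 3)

Act: maze.sense[east]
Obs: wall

Act: maze.sense[west]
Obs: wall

Act: maze.sense[south]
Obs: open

Act: stack.push[south]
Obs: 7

Act: maze.move[south]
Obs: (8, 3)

Act: maze.sense[east]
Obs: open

Act: stack.push[east]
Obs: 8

Act: maze.move[east]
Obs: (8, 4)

Act: stack.pop[]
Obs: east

Act: maze.move[west]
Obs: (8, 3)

Act: maze.sense[west]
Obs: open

Act: stack.push[west]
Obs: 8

Act: maze.move[west]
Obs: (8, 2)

Act: maze.sense[west]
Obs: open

Act: stack.push[west]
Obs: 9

Act: maze.move[west]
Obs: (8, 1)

Act: maze.sense[west]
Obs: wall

Act: maze.sense[north]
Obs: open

Act: stack.push[north]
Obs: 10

Act: maze.move[north]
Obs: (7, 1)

Act: maze.sense[west]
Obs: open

Act: stack.push[west]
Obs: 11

Act: maze.move[west]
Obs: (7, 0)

Act: maze.sense[north]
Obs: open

Act: stack.push[north]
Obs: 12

Act: maze.move[north]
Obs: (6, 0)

Act: stack.pop[]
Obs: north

Act: maze.move[south]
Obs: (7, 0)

Act: stack.pop[]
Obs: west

Act: maze.move[east]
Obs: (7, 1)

Act: stack.pop[]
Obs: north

Act: maze.move[south]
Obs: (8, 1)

Act: stack.pop[]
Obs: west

Act: maze.move[east]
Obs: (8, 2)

Act: stack.pop[]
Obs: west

Act: maze.move[east]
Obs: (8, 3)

Act: stack.pop[]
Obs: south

Act: maze.move[north]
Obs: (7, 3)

Act: stack.pop[]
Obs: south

Act: maze.move[north]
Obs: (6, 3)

Act: stack.pop[]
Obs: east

Act: maze.move[west]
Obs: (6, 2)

Act: stack.pop[]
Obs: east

Act: maze.move[west]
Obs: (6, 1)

Act: stack.pop[]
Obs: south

Act: maze.move[north]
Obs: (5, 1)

Act: maze.sense[north]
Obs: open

Act: stack.push[north]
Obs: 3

Act: maze.move[north]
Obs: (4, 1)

Act: maze.sense[west]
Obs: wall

Act: maze.sense[north]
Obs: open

Act: stack.push[north]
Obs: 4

Act: maze.move[north]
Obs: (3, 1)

Act: maze.sense[east]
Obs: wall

Act: maze.sense[west]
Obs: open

Act: stack.push[west]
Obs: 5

Act: maze.move[west]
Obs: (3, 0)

Act: maze.sense[north]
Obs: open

Act: stack.push[north]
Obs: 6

Act: maze.move[north]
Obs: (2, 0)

Act: maze.sense[east]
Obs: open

Act: stack.push[east]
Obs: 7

Act: maze.move[east]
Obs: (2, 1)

Act: maze.sense[east]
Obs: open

Act: stack.push[east]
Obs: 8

Act: maze.move[east]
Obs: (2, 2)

Act: maze.sense[east]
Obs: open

Act: stack.push[east]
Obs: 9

Act: maze.move[east]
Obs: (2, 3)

Act: maze.sense[north]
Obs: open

Act: stack.push[north]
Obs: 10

Act: maze.move[north]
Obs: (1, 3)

Act: maze.sense[east]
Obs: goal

Act: maze.move[east]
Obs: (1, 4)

Answer: (1, 4)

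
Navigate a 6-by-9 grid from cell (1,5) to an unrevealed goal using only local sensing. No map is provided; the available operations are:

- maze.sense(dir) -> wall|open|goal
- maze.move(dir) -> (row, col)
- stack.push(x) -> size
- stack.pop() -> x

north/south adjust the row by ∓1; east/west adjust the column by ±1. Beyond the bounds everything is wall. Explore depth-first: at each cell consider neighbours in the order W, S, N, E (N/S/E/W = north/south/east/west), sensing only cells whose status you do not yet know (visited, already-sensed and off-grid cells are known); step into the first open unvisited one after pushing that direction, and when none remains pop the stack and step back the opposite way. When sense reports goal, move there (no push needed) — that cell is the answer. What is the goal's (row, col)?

~$ maze.sense dir→west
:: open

~$ stack.push x→west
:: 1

~$ maze.move dir→west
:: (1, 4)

~$ maze.sense dir→west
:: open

~$ stack.push x→west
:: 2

~$ maze.move dir→west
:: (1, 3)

~$ maze.sense dir→west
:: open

~$ stack.push x→west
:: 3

~$ maze.move dir→west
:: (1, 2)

~$ maze.sense dir→west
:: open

~$ stack.push x→west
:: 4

~$ maze.move dir→west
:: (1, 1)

~$ maze.sense dir→west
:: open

~$ stack.push x→west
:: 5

~$ maze.move dir→west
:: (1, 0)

~$ maze.sense dir→south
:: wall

~$ maze.sense dir→north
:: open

~$ stack.push x→north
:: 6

~$ maze.move dir→north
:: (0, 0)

~$ maze.sense dir→east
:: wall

~$ stack.pop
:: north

~$ maze.move dir→south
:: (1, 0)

~$ stack.pop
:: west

~$ maze.move dir→east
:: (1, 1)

~$ maze.sense dir→south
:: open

~$ stack.push x→south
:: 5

~$ maze.move dir→south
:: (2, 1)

~$ maze.sense dir→south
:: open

~$ stack.push x→south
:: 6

~$ maze.move dir→south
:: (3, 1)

~$ maze.sense dir→west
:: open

~$ stack.push x→west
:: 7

~$ maze.move dir→west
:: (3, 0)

~$ maze.sense dir→south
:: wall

~$ stack.pop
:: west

~$ maze.move dir→east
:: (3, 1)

~$ maze.sense dir→south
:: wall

~$ maze.sense dir→east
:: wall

~$ stack.pop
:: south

~$ maze.move dir→north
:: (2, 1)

~$ maze.sense dir→east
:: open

~$ stack.push x→east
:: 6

~$ maze.move dir→east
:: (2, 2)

~$ maze.sense dir→east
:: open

~$ stack.push x→east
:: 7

~$ maze.move dir→east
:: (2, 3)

~$ maze.sense dir→south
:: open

~$ stack.push x→south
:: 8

~$ maze.move dir→south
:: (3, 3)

~$ maze.sense dir→south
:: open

~$ stack.push x→south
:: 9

~$ maze.move dir→south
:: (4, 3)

~$ maze.sense dir→west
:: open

~$ stack.push x→west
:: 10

~$ maze.move dir→west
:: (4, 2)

~$ maze.sense dir→south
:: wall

~$ stack.pop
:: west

~$ maze.move dir→east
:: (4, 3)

~$ maze.sense dir→south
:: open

~$ stack.push x→south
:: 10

~$ maze.move dir→south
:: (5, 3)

~$ maze.sense dir→east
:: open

~$ stack.push x→east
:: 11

~$ maze.move dir→east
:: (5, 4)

~$ maze.sense dir→north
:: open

~$ stack.push x→north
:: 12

~$ maze.move dir→north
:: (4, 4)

~$ maze.sense dir→north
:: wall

~$ maze.sense dir→east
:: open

~$ stack.push x→east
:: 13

~$ maze.move dir→east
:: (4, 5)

~$ maze.sense dir→south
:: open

~$ stack.push x→south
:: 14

~$ maze.move dir→south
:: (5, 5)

~$ maze.sense dir→east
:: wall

~$ stack.pop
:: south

~$ maze.move dir→north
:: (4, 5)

~$ maze.sense dir→north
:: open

~$ stack.push x→north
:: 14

~$ maze.move dir→north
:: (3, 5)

~$ maze.sense dir→north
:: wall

~$ maze.sense dir→east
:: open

~$ stack.push x→east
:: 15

~$ maze.move dir→east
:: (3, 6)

~$ maze.sense dir→south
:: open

~$ stack.push x→south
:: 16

~$ maze.move dir→south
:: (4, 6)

~$ maze.sense dir→east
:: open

~$ stack.push x→east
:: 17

~$ maze.move dir→east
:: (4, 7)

~$ maze.sense dir→south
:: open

~$ stack.push x→south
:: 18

~$ maze.move dir→south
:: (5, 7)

~$ maze.sense dir→east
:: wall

~$ stack.pop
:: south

~$ maze.move dir→north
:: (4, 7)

~$ maze.sense dir→north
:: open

~$ stack.push x→north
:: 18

~$ maze.move dir→north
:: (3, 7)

~$ maze.sense dir→north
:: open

~$ stack.push x→north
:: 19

~$ maze.move dir→north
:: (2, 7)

~$ maze.sense dir→west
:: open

~$ stack.push x→west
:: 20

~$ maze.move dir→west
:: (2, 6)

~$ maze.sense dir→north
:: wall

~$ stack.pop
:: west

~$ maze.move dir→east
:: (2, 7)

~$ maze.sense dir→north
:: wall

~$ maze.sense dir→east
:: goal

~$ maze.move dir→east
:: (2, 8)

Answer: (2, 8)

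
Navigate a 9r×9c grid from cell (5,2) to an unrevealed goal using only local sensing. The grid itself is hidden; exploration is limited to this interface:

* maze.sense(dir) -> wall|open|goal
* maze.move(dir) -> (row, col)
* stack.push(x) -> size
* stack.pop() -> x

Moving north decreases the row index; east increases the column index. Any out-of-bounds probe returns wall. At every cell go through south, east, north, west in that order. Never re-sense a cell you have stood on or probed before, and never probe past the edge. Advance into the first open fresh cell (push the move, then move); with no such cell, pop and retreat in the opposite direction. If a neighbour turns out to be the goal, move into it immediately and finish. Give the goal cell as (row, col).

-> maze.sense(south)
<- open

-> stack.push(south)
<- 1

-> maze.move(south)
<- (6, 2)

-> maze.sense(south)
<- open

-> stack.push(south)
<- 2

-> maze.move(south)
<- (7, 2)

-> maze.sense(south)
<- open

-> stack.push(south)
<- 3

-> maze.move(south)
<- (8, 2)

-> maze.sense(east)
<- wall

-> maze.sense(west)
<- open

-> stack.push(west)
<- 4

-> maze.move(west)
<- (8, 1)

-> maze.sense(north)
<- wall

-> maze.sense(west)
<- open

-> stack.push(west)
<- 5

-> maze.move(west)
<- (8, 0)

-> maze.sense(north)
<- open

-> stack.push(north)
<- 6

-> maze.move(north)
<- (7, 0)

-> maze.sense(north)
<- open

-> stack.push(north)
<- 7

-> maze.move(north)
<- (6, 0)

-> maze.sense(east)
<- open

-> stack.push(east)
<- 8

-> maze.move(east)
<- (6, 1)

-> maze.sense(north)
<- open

-> stack.push(north)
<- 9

-> maze.move(north)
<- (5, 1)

-> maze.sense(north)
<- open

-> stack.push(north)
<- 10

-> maze.move(north)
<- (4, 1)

-> maze.sense(east)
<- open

-> stack.push(east)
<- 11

-> maze.move(east)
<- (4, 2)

-> maze.sense(east)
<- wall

-> maze.sense(north)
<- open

-> stack.push(north)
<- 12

-> maze.move(north)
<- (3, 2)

-> maze.sense(east)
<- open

-> stack.push(east)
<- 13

-> maze.move(east)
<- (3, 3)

-> maze.sense(east)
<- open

-> stack.push(east)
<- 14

-> maze.move(east)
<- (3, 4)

-> maze.sense(south)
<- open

-> stack.push(south)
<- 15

-> maze.move(south)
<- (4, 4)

-> maze.sense(south)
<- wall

-> maze.sense(east)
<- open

-> stack.push(east)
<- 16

-> maze.move(east)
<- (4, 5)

-> maze.sense(south)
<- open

-> stack.push(south)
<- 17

-> maze.move(south)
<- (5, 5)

-> maze.sense(south)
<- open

-> stack.push(south)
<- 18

-> maze.move(south)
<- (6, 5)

-> maze.sense(south)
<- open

-> stack.push(south)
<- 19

-> maze.move(south)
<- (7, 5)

-> maze.sense(south)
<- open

-> stack.push(south)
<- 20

-> maze.move(south)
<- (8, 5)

-> maze.sense(east)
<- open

-> stack.push(east)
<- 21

-> maze.move(east)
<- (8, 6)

-> maze.sense(east)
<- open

-> stack.push(east)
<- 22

-> maze.move(east)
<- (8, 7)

-> maze.sense(east)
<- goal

-> maze.move(east)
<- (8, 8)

Answer: (8, 8)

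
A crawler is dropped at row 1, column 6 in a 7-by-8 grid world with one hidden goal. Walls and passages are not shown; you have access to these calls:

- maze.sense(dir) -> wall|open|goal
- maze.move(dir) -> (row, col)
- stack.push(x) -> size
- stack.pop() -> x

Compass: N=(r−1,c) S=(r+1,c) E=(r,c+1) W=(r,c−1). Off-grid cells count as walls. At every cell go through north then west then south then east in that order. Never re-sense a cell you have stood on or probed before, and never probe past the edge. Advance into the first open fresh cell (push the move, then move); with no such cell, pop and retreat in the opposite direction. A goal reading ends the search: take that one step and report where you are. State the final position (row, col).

Action: sense[dir→north]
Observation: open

Action: push[x→north]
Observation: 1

Action: move[dir→north]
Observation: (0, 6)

Action: sense[dir→west]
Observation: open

Action: push[x→west]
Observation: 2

Action: move[dir→west]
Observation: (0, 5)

Action: sense[dir→west]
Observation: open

Action: push[x→west]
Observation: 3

Action: move[dir→west]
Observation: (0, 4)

Action: sense[dir→west]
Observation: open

Action: push[x→west]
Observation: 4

Action: move[dir→west]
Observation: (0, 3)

Action: sense[dir→west]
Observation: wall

Action: sense[dir→south]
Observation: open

Action: push[x→south]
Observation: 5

Action: move[dir→south]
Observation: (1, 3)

Action: sense[dir→west]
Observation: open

Action: push[x→west]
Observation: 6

Action: move[dir→west]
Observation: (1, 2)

Action: sense[dir→west]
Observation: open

Action: push[x→west]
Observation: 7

Action: move[dir→west]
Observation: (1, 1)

Action: sense[dir→north]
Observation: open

Action: push[x→north]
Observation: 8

Action: move[dir→north]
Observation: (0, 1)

Action: sense[dir→west]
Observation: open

Action: push[x→west]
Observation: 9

Action: move[dir→west]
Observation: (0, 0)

Action: sense[dir→south]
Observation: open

Action: push[x→south]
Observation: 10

Action: move[dir→south]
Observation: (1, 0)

Action: sense[dir→south]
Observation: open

Action: push[x→south]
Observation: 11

Action: move[dir→south]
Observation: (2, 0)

Action: sense[dir→south]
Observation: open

Action: push[x→south]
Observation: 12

Action: move[dir→south]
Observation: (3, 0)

Action: sense[dir→south]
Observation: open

Action: push[x→south]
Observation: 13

Action: move[dir→south]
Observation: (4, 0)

Action: sense[dir→south]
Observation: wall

Action: sense[dir→east]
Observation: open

Action: push[x→east]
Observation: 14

Action: move[dir→east]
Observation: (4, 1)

Action: sense[dir→north]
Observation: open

Action: push[x→north]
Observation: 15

Action: move[dir→north]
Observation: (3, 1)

Action: sense[dir→north]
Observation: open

Action: push[x→north]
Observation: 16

Action: move[dir→north]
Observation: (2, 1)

Action: sense[dir→east]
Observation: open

Action: push[x→east]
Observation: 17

Action: move[dir→east]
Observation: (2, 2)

Action: sense[dir→south]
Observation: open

Action: push[x→south]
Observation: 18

Action: move[dir→south]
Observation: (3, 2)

Action: sense[dir→south]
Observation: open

Action: push[x→south]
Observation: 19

Action: move[dir→south]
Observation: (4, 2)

Action: sense[dir→south]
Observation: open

Action: push[x→south]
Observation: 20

Action: move[dir→south]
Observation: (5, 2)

Action: sense[dir→west]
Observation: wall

Action: sense[dir→south]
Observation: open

Action: push[x→south]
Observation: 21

Action: move[dir→south]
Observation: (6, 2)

Action: sense[dir→west]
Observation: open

Action: push[x→west]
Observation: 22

Action: move[dir→west]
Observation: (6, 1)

Action: sense[dir→west]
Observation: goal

Action: move[dir→west]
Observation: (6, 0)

Answer: (6, 0)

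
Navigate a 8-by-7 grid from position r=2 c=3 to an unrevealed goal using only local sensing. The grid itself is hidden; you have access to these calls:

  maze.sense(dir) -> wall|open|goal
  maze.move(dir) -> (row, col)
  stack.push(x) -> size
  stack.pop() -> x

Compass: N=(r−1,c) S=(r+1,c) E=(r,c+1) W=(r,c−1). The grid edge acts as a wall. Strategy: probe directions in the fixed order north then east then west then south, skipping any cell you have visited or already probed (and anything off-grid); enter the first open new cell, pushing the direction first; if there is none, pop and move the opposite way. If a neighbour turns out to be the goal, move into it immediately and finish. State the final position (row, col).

$ maze.sense dir=north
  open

$ stack.push x=north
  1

$ maze.move dir=north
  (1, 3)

$ maze.sense dir=north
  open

$ stack.push x=north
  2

$ maze.move dir=north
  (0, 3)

$ maze.sense dir=east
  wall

$ maze.sense dir=west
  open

$ stack.push x=west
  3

$ maze.move dir=west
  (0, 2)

$ maze.sense dir=west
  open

$ stack.push x=west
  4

$ maze.move dir=west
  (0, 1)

$ maze.sense dir=west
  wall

$ maze.sense dir=south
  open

$ stack.push x=south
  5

$ maze.move dir=south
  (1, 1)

$ maze.sense dir=east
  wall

$ maze.sense dir=west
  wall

$ maze.sense dir=south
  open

$ stack.push x=south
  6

$ maze.move dir=south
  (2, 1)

$ maze.sense dir=east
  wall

$ maze.sense dir=west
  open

$ stack.push x=west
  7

$ maze.move dir=west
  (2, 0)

$ maze.sense dir=south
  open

$ stack.push x=south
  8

$ maze.move dir=south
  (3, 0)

$ maze.sense dir=east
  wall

$ maze.sense dir=south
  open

$ stack.push x=south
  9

$ maze.move dir=south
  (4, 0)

$ maze.sense dir=east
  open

$ stack.push x=east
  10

$ maze.move dir=east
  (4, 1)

$ maze.sense dir=east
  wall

$ maze.sense dir=south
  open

$ stack.push x=south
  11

$ maze.move dir=south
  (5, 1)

$ maze.sense dir=east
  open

$ stack.push x=east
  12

$ maze.move dir=east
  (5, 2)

$ maze.sense dir=east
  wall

$ maze.sense dir=south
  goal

$ maze.move dir=south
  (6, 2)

Answer: (6, 2)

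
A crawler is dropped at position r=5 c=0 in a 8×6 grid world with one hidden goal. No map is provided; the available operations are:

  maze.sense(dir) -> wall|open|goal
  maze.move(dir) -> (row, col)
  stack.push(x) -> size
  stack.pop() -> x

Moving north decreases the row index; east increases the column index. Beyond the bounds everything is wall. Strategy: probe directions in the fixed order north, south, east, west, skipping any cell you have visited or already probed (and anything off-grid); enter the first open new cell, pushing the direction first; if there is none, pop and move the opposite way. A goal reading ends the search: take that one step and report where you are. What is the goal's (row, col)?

% maze.sense dir→north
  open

% stack.push x→north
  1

% maze.move dir→north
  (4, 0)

% maze.sense dir→north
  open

% stack.push x→north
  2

% maze.move dir→north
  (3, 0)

% maze.sense dir→north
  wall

% maze.sense dir→east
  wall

% stack.pop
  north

% maze.move dir→south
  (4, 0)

% maze.sense dir→east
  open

% stack.push x→east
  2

% maze.move dir→east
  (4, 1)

% maze.sense dir→south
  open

% stack.push x→south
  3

% maze.move dir→south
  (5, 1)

% maze.sense dir→south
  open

% stack.push x→south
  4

% maze.move dir→south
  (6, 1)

% maze.sense dir→south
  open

% stack.push x→south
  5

% maze.move dir→south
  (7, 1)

% maze.sense dir→east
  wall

% maze.sense dir→west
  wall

% stack.pop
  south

% maze.move dir→north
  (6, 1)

% maze.sense dir→east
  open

% stack.push x→east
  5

% maze.move dir→east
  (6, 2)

% maze.sense dir→north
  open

% stack.push x→north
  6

% maze.move dir→north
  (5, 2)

% maze.sense dir→north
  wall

% maze.sense dir→east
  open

% stack.push x→east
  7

% maze.move dir→east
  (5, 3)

% maze.sense dir→north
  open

% stack.push x→north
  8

% maze.move dir→north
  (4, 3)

% maze.sense dir→north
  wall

% maze.sense dir→east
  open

% stack.push x→east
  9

% maze.move dir→east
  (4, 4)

% maze.sense dir→north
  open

% stack.push x→north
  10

% maze.move dir→north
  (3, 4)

% maze.sense dir→north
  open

% stack.push x→north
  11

% maze.move dir→north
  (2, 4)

% maze.sense dir→north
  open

% stack.push x→north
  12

% maze.move dir→north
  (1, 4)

% maze.sense dir→north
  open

% stack.push x→north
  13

% maze.move dir→north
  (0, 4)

% maze.sense dir→east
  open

% stack.push x→east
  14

% maze.move dir→east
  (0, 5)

% maze.sense dir→south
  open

% stack.push x→south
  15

% maze.move dir→south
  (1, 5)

% maze.sense dir→south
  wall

% stack.pop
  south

% maze.move dir→north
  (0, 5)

% stack.pop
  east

% maze.move dir→west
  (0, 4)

% maze.sense dir→west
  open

% stack.push x→west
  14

% maze.move dir→west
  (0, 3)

% maze.sense dir→south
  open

% stack.push x→south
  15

% maze.move dir→south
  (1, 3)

% maze.sense dir→south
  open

% stack.push x→south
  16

% maze.move dir→south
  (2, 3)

% maze.sense dir→west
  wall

% stack.pop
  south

% maze.move dir→north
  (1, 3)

% maze.sense dir→west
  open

% stack.push x→west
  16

% maze.move dir→west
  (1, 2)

% maze.sense dir→north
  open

% stack.push x→north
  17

% maze.move dir→north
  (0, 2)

% maze.sense dir→west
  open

% stack.push x→west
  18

% maze.move dir→west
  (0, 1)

% maze.sense dir→south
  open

% stack.push x→south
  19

% maze.move dir→south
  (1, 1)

% maze.sense dir→south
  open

% stack.push x→south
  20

% maze.move dir→south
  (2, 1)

% stack.pop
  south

% maze.move dir→north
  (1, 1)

% maze.sense dir→west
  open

% stack.push x→west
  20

% maze.move dir→west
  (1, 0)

% maze.sense dir→north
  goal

% maze.move dir→north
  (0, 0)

Answer: (0, 0)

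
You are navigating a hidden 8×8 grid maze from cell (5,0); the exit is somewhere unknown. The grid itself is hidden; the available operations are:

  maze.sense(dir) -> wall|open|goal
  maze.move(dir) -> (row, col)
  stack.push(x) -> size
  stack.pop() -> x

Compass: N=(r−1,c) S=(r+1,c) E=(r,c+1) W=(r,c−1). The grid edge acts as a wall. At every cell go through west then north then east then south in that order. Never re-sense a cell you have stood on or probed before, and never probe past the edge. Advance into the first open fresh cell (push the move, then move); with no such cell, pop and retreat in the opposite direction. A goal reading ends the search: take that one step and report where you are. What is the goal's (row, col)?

>>> maze.sense dir='north'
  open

>>> stack.push x='north'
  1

>>> maze.move dir='north'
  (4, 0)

>>> maze.sense dir='north'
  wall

>>> maze.sense dir='east'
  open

>>> stack.push x='east'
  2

>>> maze.move dir='east'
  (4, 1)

>>> maze.sense dir='north'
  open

>>> stack.push x='north'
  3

>>> maze.move dir='north'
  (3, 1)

>>> maze.sense dir='north'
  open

>>> stack.push x='north'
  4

>>> maze.move dir='north'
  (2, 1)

>>> maze.sense dir='west'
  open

>>> stack.push x='west'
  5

>>> maze.move dir='west'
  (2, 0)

>>> maze.sense dir='north'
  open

>>> stack.push x='north'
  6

>>> maze.move dir='north'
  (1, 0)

>>> maze.sense dir='north'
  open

>>> stack.push x='north'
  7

>>> maze.move dir='north'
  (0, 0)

>>> maze.sense dir='east'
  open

>>> stack.push x='east'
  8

>>> maze.move dir='east'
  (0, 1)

>>> maze.sense dir='east'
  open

>>> stack.push x='east'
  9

>>> maze.move dir='east'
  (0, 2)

>>> maze.sense dir='east'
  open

>>> stack.push x='east'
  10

>>> maze.move dir='east'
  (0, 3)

>>> maze.sense dir='east'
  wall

>>> maze.sense dir='south'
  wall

>>> stack.pop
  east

>>> maze.move dir='west'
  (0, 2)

>>> maze.sense dir='south'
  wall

>>> stack.pop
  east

>>> maze.move dir='west'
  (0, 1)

>>> maze.sense dir='south'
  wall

>>> stack.pop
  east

>>> maze.move dir='west'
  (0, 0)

>>> stack.pop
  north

>>> maze.move dir='south'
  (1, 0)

>>> stack.pop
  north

>>> maze.move dir='south'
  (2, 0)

>>> stack.pop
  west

>>> maze.move dir='east'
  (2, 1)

>>> maze.sense dir='east'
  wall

>>> stack.pop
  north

>>> maze.move dir='south'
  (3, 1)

>>> maze.sense dir='east'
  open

>>> stack.push x='east'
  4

>>> maze.move dir='east'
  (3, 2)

>>> maze.sense dir='east'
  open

>>> stack.push x='east'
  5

>>> maze.move dir='east'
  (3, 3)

>>> maze.sense dir='north'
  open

>>> stack.push x='north'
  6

>>> maze.move dir='north'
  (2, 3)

>>> maze.sense dir='east'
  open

>>> stack.push x='east'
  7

>>> maze.move dir='east'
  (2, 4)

>>> maze.sense dir='north'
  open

>>> stack.push x='north'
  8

>>> maze.move dir='north'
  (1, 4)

>>> maze.sense dir='east'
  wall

>>> stack.pop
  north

>>> maze.move dir='south'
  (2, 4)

>>> maze.sense dir='east'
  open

>>> stack.push x='east'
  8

>>> maze.move dir='east'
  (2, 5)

>>> maze.sense dir='east'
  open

>>> stack.push x='east'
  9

>>> maze.move dir='east'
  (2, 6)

>>> maze.sense dir='north'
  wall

>>> maze.sense dir='east'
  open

>>> stack.push x='east'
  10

>>> maze.move dir='east'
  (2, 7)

>>> maze.sense dir='north'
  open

>>> stack.push x='north'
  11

>>> maze.move dir='north'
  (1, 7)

>>> maze.sense dir='north'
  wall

>>> stack.pop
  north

>>> maze.move dir='south'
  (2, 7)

>>> maze.sense dir='south'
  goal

>>> maze.move dir='south'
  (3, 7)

Answer: (3, 7)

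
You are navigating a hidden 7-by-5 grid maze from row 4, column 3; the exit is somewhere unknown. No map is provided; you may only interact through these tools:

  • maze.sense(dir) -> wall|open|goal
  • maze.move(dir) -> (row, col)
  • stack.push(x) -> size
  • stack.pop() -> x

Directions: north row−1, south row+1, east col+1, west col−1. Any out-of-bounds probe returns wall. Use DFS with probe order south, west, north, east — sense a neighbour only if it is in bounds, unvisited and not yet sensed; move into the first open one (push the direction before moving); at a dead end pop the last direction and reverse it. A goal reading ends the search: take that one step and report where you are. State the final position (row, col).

% sense dir='south'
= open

% push x='south'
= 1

% move dir='south'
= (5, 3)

% sense dir='south'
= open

% push x='south'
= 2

% move dir='south'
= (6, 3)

% sense dir='west'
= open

% push x='west'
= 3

% move dir='west'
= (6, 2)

% sense dir='west'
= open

% push x='west'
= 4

% move dir='west'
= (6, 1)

% sense dir='west'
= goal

% move dir='west'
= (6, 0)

Answer: (6, 0)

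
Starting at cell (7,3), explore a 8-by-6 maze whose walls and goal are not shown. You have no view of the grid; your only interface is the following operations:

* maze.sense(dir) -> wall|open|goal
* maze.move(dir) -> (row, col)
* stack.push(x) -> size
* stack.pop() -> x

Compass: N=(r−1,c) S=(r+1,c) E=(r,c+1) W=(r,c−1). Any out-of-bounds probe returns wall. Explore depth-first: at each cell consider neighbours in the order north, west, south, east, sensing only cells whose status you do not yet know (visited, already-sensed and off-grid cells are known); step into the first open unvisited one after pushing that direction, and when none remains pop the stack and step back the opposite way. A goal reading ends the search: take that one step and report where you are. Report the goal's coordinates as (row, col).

$ sense dir=north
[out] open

$ push x=north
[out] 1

$ move dir=north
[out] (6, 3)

$ sense dir=north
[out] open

$ push x=north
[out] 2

$ move dir=north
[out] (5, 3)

$ sense dir=north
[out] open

$ push x=north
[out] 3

$ move dir=north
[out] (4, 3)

$ sense dir=north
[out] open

$ push x=north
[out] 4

$ move dir=north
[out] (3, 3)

$ sense dir=north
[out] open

$ push x=north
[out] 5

$ move dir=north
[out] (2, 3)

$ sense dir=north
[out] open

$ push x=north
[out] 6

$ move dir=north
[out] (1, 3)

$ sense dir=north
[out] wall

$ sense dir=west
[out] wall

$ sense dir=east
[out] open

$ push x=east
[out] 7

$ move dir=east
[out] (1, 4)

$ sense dir=north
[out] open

$ push x=north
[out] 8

$ move dir=north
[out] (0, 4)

$ sense dir=east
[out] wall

$ pop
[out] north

$ move dir=south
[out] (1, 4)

$ sense dir=south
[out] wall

$ sense dir=east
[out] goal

$ move dir=east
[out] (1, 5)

Answer: (1, 5)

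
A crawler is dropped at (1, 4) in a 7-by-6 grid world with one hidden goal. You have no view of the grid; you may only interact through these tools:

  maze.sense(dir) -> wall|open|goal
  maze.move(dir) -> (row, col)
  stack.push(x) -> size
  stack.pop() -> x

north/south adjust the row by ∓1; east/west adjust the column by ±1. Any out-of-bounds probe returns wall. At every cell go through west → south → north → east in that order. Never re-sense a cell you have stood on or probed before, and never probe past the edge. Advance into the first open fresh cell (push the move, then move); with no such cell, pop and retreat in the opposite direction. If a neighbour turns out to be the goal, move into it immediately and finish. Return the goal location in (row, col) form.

;; 1. maze.sense(dir='west') ~> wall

;; 2. maze.sense(dir='south') ~> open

;; 3. stack.push(x='south') ~> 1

;; 4. maze.move(dir='south') ~> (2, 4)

;; 5. maze.sense(dir='west') ~> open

;; 6. stack.push(x='west') ~> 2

;; 7. maze.move(dir='west') ~> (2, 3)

;; 8. maze.sense(dir='west') ~> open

;; 9. stack.push(x='west') ~> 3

;; 10. maze.move(dir='west') ~> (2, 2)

;; 11. maze.sense(dir='west') ~> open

;; 12. stack.push(x='west') ~> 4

;; 13. maze.move(dir='west') ~> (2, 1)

;; 14. maze.sense(dir='west') ~> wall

;; 15. maze.sense(dir='south') ~> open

;; 16. stack.push(x='south') ~> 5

;; 17. maze.move(dir='south') ~> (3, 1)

;; 18. maze.sense(dir='west') ~> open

;; 19. stack.push(x='west') ~> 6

;; 20. maze.move(dir='west') ~> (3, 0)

;; 21. maze.sense(dir='south') ~> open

;; 22. stack.push(x='south') ~> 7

;; 23. maze.move(dir='south') ~> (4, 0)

;; 24. maze.sense(dir='south') ~> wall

;; 25. maze.sense(dir='east') ~> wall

;; 26. stack.pop() ~> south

;; 27. maze.move(dir='north') ~> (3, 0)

;; 28. stack.pop() ~> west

;; 29. maze.move(dir='east') ~> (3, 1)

;; 30. maze.sense(dir='east') ~> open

;; 31. stack.push(x='east') ~> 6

;; 32. maze.move(dir='east') ~> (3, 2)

;; 33. maze.sense(dir='south') ~> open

;; 34. stack.push(x='south') ~> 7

;; 35. maze.move(dir='south') ~> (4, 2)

;; 36. maze.sense(dir='south') ~> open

;; 37. stack.push(x='south') ~> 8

;; 38. maze.move(dir='south') ~> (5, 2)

;; 39. maze.sense(dir='west') ~> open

;; 40. stack.push(x='west') ~> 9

;; 41. maze.move(dir='west') ~> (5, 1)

;; 42. maze.sense(dir='south') ~> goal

;; 43. maze.move(dir='south') ~> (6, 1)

Answer: (6, 1)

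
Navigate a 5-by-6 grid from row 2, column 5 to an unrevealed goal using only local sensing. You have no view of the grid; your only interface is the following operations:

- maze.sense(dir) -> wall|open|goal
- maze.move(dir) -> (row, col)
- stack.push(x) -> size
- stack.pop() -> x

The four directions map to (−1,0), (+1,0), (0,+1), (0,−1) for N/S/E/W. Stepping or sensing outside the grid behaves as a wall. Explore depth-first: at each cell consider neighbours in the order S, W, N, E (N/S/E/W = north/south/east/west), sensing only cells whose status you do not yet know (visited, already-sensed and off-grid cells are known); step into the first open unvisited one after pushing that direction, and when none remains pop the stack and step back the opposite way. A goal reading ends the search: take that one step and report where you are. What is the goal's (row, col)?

CALL maze.sense[dir: south]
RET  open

CALL stack.push[x: south]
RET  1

CALL maze.move[dir: south]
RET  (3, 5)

CALL maze.sense[dir: south]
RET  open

CALL stack.push[x: south]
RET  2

CALL maze.move[dir: south]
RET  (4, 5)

CALL maze.sense[dir: west]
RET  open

CALL stack.push[x: west]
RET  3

CALL maze.move[dir: west]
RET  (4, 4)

CALL maze.sense[dir: west]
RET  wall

CALL maze.sense[dir: north]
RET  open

CALL stack.push[x: north]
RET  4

CALL maze.move[dir: north]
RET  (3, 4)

CALL maze.sense[dir: west]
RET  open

CALL stack.push[x: west]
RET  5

CALL maze.move[dir: west]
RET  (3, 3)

CALL maze.sense[dir: west]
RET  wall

CALL maze.sense[dir: north]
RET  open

CALL stack.push[x: north]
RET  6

CALL maze.move[dir: north]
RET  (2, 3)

CALL maze.sense[dir: west]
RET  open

CALL stack.push[x: west]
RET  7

CALL maze.move[dir: west]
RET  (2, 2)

CALL maze.sense[dir: west]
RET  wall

CALL maze.sense[dir: north]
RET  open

CALL stack.push[x: north]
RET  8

CALL maze.move[dir: north]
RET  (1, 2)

CALL maze.sense[dir: west]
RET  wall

CALL maze.sense[dir: north]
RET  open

CALL stack.push[x: north]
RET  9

CALL maze.move[dir: north]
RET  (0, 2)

CALL maze.sense[dir: west]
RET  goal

CALL maze.move[dir: west]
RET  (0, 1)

Answer: (0, 1)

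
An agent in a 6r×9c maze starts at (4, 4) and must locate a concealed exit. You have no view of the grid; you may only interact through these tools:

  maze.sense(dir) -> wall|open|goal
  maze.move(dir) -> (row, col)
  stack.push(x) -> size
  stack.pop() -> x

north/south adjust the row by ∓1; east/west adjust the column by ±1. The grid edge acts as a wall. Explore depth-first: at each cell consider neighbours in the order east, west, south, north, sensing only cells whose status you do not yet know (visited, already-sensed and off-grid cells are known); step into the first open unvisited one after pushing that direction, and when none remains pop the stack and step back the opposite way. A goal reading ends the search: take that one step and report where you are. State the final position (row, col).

CALL maze.sense[dir=east]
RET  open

CALL stack.push[x=east]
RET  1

CALL maze.move[dir=east]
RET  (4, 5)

CALL maze.sense[dir=east]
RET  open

CALL stack.push[x=east]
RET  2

CALL maze.move[dir=east]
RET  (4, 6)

CALL maze.sense[dir=east]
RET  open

CALL stack.push[x=east]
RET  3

CALL maze.move[dir=east]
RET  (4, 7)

CALL maze.sense[dir=east]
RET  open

CALL stack.push[x=east]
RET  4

CALL maze.move[dir=east]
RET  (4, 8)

CALL maze.sense[dir=south]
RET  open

CALL stack.push[x=south]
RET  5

CALL maze.move[dir=south]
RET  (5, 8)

CALL maze.sense[dir=west]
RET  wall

CALL stack.pop[]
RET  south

CALL maze.move[dir=north]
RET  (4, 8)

CALL maze.sense[dir=north]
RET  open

CALL stack.push[x=north]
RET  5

CALL maze.move[dir=north]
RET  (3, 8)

CALL maze.sense[dir=west]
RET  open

CALL stack.push[x=west]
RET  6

CALL maze.move[dir=west]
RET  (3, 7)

CALL maze.sense[dir=west]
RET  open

CALL stack.push[x=west]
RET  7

CALL maze.move[dir=west]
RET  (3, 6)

CALL maze.sense[dir=west]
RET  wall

CALL maze.sense[dir=north]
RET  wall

CALL stack.pop[]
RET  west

CALL maze.move[dir=east]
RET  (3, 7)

CALL maze.sense[dir=north]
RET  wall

CALL stack.pop[]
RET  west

CALL maze.move[dir=east]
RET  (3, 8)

CALL maze.sense[dir=north]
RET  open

CALL stack.push[x=north]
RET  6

CALL maze.move[dir=north]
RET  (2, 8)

CALL maze.sense[dir=north]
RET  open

CALL stack.push[x=north]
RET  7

CALL maze.move[dir=north]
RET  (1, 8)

CALL maze.sense[dir=west]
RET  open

CALL stack.push[x=west]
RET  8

CALL maze.move[dir=west]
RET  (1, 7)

CALL maze.sense[dir=west]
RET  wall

CALL maze.sense[dir=north]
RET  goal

CALL maze.move[dir=north]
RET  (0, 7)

Answer: (0, 7)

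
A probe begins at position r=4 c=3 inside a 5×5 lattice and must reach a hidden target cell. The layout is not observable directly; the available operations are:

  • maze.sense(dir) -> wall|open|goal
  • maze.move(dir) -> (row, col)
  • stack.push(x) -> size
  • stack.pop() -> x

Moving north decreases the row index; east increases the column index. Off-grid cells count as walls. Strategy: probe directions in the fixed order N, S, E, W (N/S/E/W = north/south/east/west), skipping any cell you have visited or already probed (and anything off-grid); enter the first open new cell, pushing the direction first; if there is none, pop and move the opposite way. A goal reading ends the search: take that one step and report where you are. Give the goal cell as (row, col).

Step: maze.sense[dir: north]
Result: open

Step: stack.push[x: north]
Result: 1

Step: maze.move[dir: north]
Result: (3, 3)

Step: maze.sense[dir: north]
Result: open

Step: stack.push[x: north]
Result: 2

Step: maze.move[dir: north]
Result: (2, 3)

Step: maze.sense[dir: north]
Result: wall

Step: maze.sense[dir: east]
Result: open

Step: stack.push[x: east]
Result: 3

Step: maze.move[dir: east]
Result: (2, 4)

Step: maze.sense[dir: north]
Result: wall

Step: maze.sense[dir: south]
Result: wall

Step: stack.pop[]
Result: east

Step: maze.move[dir: west]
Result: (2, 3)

Step: maze.sense[dir: west]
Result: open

Step: stack.push[x: west]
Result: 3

Step: maze.move[dir: west]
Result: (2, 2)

Step: maze.sense[dir: north]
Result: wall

Step: maze.sense[dir: south]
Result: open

Step: stack.push[x: south]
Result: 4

Step: maze.move[dir: south]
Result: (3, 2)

Step: maze.sense[dir: south]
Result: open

Step: stack.push[x: south]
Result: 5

Step: maze.move[dir: south]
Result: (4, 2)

Step: maze.sense[dir: west]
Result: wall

Step: stack.pop[]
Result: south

Step: maze.move[dir: north]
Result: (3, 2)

Step: maze.sense[dir: west]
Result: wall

Step: stack.pop[]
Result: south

Step: maze.move[dir: north]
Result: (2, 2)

Step: maze.sense[dir: west]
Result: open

Step: stack.push[x: west]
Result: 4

Step: maze.move[dir: west]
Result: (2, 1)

Step: maze.sense[dir: north]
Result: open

Step: stack.push[x: north]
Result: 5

Step: maze.move[dir: north]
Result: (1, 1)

Step: maze.sense[dir: north]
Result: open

Step: stack.push[x: north]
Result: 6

Step: maze.move[dir: north]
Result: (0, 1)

Step: maze.sense[dir: east]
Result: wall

Step: maze.sense[dir: west]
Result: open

Step: stack.push[x: west]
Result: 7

Step: maze.move[dir: west]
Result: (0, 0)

Step: maze.sense[dir: south]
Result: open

Step: stack.push[x: south]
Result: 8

Step: maze.move[dir: south]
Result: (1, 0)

Step: maze.sense[dir: south]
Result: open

Step: stack.push[x: south]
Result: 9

Step: maze.move[dir: south]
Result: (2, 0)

Step: maze.sense[dir: south]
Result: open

Step: stack.push[x: south]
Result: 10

Step: maze.move[dir: south]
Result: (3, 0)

Step: maze.sense[dir: south]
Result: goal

Step: maze.move[dir: south]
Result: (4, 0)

Answer: (4, 0)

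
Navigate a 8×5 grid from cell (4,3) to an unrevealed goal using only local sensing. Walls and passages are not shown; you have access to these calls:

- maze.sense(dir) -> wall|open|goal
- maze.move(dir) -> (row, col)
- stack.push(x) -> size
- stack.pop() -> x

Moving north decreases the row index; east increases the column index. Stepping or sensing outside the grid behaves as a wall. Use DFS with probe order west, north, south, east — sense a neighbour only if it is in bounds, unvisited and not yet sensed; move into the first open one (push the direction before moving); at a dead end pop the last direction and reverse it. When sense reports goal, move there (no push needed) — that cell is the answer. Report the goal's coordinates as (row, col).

Act: sense[dir→west]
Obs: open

Act: push[x→west]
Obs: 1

Act: move[dir→west]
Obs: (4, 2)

Act: sense[dir→west]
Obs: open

Act: push[x→west]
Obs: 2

Act: move[dir→west]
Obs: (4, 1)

Act: sense[dir→west]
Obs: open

Act: push[x→west]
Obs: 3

Act: move[dir→west]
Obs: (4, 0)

Act: sense[dir→north]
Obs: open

Act: push[x→north]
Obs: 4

Act: move[dir→north]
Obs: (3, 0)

Act: sense[dir→north]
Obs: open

Act: push[x→north]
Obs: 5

Act: move[dir→north]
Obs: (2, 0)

Act: sense[dir→north]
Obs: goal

Act: move[dir→north]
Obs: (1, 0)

Answer: (1, 0)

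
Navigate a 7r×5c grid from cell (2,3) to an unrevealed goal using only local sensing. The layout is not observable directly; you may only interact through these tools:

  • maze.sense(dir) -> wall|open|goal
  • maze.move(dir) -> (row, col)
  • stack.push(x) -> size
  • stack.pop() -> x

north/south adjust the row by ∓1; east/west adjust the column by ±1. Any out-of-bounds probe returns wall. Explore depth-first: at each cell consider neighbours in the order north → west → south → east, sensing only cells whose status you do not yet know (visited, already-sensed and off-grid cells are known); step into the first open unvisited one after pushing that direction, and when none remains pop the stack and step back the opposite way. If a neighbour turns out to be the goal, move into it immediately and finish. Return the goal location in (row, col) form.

Action: maze.sense[north]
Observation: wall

Action: maze.sense[west]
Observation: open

Action: stack.push[west]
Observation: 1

Action: maze.move[west]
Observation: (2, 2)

Action: maze.sense[north]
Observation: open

Action: stack.push[north]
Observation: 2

Action: maze.move[north]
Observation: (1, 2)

Action: maze.sense[north]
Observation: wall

Action: maze.sense[west]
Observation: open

Action: stack.push[west]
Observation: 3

Action: maze.move[west]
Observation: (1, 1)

Action: maze.sense[north]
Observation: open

Action: stack.push[north]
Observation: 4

Action: maze.move[north]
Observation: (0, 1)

Action: maze.sense[west]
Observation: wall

Action: stack.pop[]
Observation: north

Action: maze.move[south]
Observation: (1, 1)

Action: maze.sense[west]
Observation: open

Action: stack.push[west]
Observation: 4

Action: maze.move[west]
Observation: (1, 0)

Action: maze.sense[south]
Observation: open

Action: stack.push[south]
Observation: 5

Action: maze.move[south]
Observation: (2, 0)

Action: maze.sense[south]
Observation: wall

Action: maze.sense[east]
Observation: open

Action: stack.push[east]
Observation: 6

Action: maze.move[east]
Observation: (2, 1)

Action: maze.sense[south]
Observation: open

Action: stack.push[south]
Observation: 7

Action: maze.move[south]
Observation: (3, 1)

Action: maze.sense[south]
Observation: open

Action: stack.push[south]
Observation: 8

Action: maze.move[south]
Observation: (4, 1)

Action: maze.sense[west]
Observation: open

Action: stack.push[west]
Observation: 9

Action: maze.move[west]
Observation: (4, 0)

Action: maze.sense[south]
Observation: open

Action: stack.push[south]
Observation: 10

Action: maze.move[south]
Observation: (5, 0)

Action: maze.sense[south]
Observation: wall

Action: maze.sense[east]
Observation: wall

Action: stack.pop[]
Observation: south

Action: maze.move[north]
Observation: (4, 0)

Action: stack.pop[]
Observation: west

Action: maze.move[east]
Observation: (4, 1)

Action: maze.sense[east]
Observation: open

Action: stack.push[east]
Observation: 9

Action: maze.move[east]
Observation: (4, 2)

Action: maze.sense[north]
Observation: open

Action: stack.push[north]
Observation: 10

Action: maze.move[north]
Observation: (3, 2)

Action: maze.sense[east]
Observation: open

Action: stack.push[east]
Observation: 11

Action: maze.move[east]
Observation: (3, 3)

Action: maze.sense[south]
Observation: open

Action: stack.push[south]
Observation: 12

Action: maze.move[south]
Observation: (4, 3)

Action: maze.sense[south]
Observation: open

Action: stack.push[south]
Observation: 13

Action: maze.move[south]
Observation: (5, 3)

Action: maze.sense[west]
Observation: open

Action: stack.push[west]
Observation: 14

Action: maze.move[west]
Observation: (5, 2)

Action: maze.sense[south]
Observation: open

Action: stack.push[south]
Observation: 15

Action: maze.move[south]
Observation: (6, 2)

Action: maze.sense[west]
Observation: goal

Action: maze.move[west]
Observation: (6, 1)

Answer: (6, 1)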